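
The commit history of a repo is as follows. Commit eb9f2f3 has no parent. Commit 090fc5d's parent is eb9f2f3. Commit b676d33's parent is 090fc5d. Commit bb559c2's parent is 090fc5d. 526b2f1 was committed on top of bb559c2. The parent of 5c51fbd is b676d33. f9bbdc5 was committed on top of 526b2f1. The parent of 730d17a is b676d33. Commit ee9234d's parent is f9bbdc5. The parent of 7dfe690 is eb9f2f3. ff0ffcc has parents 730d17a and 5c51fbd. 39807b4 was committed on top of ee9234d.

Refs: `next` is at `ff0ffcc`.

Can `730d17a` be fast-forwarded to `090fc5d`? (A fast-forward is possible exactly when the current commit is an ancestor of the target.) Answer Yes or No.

No

A fast-forward from 730d17a to 090fc5d is possible iff 730d17a is an ancestor of 090fc5d.
Ancestors of 090fc5d: {090fc5d, eb9f2f3}.
730d17a is not among them, so fast-forward is not possible.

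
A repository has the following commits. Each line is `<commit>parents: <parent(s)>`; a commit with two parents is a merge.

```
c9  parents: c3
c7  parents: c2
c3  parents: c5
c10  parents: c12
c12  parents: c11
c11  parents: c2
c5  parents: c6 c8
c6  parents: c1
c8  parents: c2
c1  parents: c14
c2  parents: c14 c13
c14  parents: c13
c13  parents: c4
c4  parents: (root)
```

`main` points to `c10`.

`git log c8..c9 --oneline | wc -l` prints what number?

5

Reachable from c9: {c1, c13, c14, c2, c3, c4, c5, c6, c8, c9}.
Reachable from c8: {c13, c14, c2, c4, c8}.
In c9's history but not c8's: {c1, c3, c5, c6, c9} — 5 commits.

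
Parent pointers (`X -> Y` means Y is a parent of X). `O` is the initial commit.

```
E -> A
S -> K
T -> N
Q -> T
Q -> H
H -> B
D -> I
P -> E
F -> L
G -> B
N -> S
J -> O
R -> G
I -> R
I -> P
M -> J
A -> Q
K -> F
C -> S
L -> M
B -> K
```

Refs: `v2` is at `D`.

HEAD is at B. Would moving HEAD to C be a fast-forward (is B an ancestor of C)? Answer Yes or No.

No

A fast-forward from B to C is possible iff B is an ancestor of C.
Ancestors of C: {C, F, J, K, L, M, O, S}.
B is not among them, so fast-forward is not possible.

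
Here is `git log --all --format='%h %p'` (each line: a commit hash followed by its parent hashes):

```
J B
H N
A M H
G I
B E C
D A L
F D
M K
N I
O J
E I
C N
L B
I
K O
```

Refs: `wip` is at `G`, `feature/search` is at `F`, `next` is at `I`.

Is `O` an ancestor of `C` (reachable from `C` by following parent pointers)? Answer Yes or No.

No

Ancestors of C: {C, I, N}.
O is not in that set, so it is not an ancestor of C.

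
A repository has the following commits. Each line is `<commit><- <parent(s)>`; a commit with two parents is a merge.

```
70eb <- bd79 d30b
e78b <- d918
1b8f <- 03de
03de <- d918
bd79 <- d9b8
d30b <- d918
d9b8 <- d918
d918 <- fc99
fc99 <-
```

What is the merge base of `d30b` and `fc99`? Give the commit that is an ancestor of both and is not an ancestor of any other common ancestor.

Ancestors of d30b: {d30b, d918, fc99}.
Ancestors of fc99: {fc99}.
Common ancestors: {fc99}.
The only common ancestor is fc99, so it is the merge base.

fc99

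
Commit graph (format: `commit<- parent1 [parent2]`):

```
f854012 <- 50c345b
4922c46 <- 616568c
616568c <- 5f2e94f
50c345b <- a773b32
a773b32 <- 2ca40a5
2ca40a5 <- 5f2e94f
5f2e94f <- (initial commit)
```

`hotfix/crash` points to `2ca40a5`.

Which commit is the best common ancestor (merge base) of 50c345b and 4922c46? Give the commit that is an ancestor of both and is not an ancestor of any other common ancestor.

Ancestors of 50c345b: {2ca40a5, 50c345b, 5f2e94f, a773b32}.
Ancestors of 4922c46: {4922c46, 5f2e94f, 616568c}.
Common ancestors: {5f2e94f}.
The only common ancestor is 5f2e94f, so it is the merge base.

5f2e94f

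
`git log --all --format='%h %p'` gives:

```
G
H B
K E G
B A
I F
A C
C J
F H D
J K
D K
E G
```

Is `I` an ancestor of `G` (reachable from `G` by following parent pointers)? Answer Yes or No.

Ancestors of G: {G}.
I is not in that set, so it is not an ancestor of G.

No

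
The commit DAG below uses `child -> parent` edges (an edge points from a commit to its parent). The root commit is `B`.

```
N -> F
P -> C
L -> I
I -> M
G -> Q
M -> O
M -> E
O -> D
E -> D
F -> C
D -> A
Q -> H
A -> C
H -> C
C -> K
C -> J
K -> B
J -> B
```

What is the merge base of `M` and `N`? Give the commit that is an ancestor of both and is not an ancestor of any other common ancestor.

C

Ancestors of M: {A, B, C, D, E, J, K, M, O}.
Ancestors of N: {B, C, F, J, K, N}.
Common ancestors: {B, C, J, K}.
Among these, C is not an ancestor of any other common ancestor — it is the merge base.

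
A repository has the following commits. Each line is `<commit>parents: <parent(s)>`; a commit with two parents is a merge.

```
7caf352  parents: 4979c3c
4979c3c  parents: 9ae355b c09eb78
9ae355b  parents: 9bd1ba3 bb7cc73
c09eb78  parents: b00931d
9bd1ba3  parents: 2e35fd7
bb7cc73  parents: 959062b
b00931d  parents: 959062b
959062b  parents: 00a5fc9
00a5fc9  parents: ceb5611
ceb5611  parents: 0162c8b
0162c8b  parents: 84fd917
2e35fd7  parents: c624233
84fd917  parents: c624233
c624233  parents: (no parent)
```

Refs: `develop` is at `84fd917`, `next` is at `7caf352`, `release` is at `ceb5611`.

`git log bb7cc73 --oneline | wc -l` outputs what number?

Walking parent pointers from bb7cc73: reachable set = {00a5fc9, 0162c8b, 84fd917, 959062b, bb7cc73, c624233, ceb5611}.
That is 7 commits.

7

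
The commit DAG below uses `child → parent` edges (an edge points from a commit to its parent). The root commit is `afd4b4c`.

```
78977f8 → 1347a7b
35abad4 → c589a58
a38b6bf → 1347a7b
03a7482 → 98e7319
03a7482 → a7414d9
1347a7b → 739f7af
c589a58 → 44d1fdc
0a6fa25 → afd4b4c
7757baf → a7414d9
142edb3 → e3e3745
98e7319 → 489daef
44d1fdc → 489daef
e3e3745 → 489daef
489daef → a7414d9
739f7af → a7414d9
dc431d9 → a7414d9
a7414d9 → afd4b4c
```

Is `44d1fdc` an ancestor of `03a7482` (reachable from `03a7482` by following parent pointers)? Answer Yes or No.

Ancestors of 03a7482: {03a7482, 489daef, 98e7319, a7414d9, afd4b4c}.
44d1fdc is not in that set, so it is not an ancestor of 03a7482.

No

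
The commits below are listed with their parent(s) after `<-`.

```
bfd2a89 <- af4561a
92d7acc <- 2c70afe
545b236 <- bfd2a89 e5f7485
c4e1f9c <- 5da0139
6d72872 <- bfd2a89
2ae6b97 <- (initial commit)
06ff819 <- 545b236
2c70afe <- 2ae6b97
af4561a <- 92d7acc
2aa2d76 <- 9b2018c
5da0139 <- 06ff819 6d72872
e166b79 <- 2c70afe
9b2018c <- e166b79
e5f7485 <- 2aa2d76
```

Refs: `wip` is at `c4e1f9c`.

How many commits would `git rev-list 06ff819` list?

11

Walking parent pointers from 06ff819: reachable set = {06ff819, 2aa2d76, 2ae6b97, 2c70afe, 545b236, 92d7acc, 9b2018c, af4561a, bfd2a89, e166b79, e5f7485}.
That is 11 commits.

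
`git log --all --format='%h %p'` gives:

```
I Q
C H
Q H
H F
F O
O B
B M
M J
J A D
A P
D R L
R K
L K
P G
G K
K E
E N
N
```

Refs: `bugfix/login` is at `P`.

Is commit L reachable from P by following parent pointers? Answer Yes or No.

No

Ancestors of P: {E, G, K, N, P}.
L is not in that set, so it is not an ancestor of P.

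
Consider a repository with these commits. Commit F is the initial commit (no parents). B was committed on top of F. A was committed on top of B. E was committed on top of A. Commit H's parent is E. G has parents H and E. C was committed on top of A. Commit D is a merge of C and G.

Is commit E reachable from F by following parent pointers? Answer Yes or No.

Ancestors of F: {F}.
E is not in that set, so it is not an ancestor of F.

No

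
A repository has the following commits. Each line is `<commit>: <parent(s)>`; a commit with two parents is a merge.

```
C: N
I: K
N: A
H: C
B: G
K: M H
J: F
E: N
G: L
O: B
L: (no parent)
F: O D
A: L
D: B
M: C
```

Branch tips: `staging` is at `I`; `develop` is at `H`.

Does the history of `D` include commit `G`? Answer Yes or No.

Ancestors of D (commits reachable by following parents): {B, D, G, L}.
G is in that set, so it is an ancestor of D.

Yes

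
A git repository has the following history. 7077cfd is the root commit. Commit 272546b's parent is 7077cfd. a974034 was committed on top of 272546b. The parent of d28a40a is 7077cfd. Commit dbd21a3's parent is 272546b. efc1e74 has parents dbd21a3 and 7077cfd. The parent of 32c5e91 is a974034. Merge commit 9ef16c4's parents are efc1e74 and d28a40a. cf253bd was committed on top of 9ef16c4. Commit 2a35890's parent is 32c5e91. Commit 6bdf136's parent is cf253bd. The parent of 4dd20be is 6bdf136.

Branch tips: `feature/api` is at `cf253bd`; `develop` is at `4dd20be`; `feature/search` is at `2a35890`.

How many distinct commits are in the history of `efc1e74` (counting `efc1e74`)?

Walking parent pointers from efc1e74: reachable set = {272546b, 7077cfd, dbd21a3, efc1e74}.
That is 4 commits.

4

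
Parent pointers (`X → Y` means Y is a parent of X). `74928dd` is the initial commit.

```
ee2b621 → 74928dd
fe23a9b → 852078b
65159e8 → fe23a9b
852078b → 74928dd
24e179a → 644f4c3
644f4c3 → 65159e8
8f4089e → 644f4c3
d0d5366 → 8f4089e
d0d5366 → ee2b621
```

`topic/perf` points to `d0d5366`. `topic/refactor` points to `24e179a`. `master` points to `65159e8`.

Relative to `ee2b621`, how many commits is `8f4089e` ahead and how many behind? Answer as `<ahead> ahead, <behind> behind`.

5 ahead, 1 behind

Reachable from 8f4089e: {644f4c3, 65159e8, 74928dd, 852078b, 8f4089e, fe23a9b}.
Reachable from ee2b621: {74928dd, ee2b621}.
Only in 8f4089e's history (ahead): {644f4c3, 65159e8, 852078b, 8f4089e, fe23a9b} — 5.
Only in ee2b621's history (behind): {ee2b621} — 1.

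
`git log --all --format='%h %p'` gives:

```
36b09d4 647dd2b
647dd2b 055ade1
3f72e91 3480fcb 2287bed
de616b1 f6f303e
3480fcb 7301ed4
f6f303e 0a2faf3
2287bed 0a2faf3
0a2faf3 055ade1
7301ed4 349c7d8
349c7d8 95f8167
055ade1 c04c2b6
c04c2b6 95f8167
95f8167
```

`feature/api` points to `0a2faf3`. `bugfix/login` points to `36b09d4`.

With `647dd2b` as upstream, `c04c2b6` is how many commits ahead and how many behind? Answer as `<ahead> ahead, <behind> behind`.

Reachable from c04c2b6: {95f8167, c04c2b6}.
Reachable from 647dd2b: {055ade1, 647dd2b, 95f8167, c04c2b6}.
Only in c04c2b6's history (ahead): {} — 0.
Only in 647dd2b's history (behind): {055ade1, 647dd2b} — 2.

0 ahead, 2 behind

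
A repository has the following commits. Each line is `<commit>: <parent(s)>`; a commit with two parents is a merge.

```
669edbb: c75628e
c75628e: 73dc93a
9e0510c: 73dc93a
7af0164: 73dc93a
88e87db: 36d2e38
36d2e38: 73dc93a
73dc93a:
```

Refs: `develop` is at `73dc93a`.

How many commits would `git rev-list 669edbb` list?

Walking parent pointers from 669edbb: reachable set = {669edbb, 73dc93a, c75628e}.
That is 3 commits.

3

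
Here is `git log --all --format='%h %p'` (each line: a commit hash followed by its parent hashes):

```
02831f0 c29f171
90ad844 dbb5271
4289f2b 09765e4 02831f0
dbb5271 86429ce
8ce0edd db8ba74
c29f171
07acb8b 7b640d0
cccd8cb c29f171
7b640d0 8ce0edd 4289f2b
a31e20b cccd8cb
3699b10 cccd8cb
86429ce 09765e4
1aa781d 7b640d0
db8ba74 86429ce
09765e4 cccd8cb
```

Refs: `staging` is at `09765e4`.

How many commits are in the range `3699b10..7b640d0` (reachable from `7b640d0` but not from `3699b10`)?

7

Reachable from 7b640d0: {02831f0, 09765e4, 4289f2b, 7b640d0, 86429ce, 8ce0edd, c29f171, cccd8cb, db8ba74}.
Reachable from 3699b10: {3699b10, c29f171, cccd8cb}.
In 7b640d0's history but not 3699b10's: {02831f0, 09765e4, 4289f2b, 7b640d0, 86429ce, 8ce0edd, db8ba74} — 7 commits.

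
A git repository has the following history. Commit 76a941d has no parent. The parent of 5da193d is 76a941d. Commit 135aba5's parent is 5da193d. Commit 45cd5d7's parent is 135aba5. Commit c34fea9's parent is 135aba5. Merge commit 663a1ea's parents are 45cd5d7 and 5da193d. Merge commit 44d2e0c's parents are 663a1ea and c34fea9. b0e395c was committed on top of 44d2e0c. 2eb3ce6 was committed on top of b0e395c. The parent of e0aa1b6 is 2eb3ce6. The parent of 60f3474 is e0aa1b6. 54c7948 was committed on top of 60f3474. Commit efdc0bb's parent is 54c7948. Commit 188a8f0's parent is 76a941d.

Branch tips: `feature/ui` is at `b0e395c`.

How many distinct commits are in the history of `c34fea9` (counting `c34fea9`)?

Walking parent pointers from c34fea9: reachable set = {135aba5, 5da193d, 76a941d, c34fea9}.
That is 4 commits.

4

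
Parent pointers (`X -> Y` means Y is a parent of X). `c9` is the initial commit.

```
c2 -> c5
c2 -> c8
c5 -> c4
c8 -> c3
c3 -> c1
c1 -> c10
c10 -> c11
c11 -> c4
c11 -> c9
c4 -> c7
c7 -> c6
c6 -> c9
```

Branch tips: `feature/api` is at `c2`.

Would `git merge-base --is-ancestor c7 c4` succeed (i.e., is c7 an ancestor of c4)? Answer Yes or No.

Yes

Ancestors of c4 (commits reachable by following parents): {c4, c6, c7, c9}.
c7 is in that set, so it is an ancestor of c4.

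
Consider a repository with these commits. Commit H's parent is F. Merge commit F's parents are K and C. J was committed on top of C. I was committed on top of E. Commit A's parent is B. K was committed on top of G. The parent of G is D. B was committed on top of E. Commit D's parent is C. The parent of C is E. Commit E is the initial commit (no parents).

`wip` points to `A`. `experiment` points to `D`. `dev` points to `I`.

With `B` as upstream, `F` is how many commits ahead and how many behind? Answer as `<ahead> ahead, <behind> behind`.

5 ahead, 1 behind

Reachable from F: {C, D, E, F, G, K}.
Reachable from B: {B, E}.
Only in F's history (ahead): {C, D, F, G, K} — 5.
Only in B's history (behind): {B} — 1.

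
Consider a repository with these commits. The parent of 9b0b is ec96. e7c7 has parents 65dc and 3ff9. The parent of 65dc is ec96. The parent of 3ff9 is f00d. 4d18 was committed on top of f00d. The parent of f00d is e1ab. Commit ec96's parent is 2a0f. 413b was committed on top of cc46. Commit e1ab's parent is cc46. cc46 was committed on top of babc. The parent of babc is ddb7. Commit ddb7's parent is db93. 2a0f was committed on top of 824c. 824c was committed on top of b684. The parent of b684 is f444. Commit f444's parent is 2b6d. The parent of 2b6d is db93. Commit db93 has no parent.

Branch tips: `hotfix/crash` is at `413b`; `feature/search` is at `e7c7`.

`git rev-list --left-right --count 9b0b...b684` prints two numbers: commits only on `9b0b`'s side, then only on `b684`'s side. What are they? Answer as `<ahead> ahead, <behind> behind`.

4 ahead, 0 behind

Reachable from 9b0b: {2a0f, 2b6d, 824c, 9b0b, b684, db93, ec96, f444}.
Reachable from b684: {2b6d, b684, db93, f444}.
Only in 9b0b's history (ahead): {2a0f, 824c, 9b0b, ec96} — 4.
Only in b684's history (behind): {} — 0.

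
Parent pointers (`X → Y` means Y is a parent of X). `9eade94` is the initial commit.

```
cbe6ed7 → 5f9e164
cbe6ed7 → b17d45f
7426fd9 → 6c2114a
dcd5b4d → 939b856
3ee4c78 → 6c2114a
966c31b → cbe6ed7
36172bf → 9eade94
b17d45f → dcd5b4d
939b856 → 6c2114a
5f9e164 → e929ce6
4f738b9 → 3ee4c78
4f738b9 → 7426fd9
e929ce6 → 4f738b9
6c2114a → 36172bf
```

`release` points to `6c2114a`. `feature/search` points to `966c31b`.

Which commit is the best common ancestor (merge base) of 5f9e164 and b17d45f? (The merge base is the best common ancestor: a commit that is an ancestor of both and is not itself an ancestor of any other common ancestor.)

6c2114a

Ancestors of 5f9e164: {36172bf, 3ee4c78, 4f738b9, 5f9e164, 6c2114a, 7426fd9, 9eade94, e929ce6}.
Ancestors of b17d45f: {36172bf, 6c2114a, 939b856, 9eade94, b17d45f, dcd5b4d}.
Common ancestors: {36172bf, 6c2114a, 9eade94}.
Among these, 6c2114a is not an ancestor of any other common ancestor — it is the merge base.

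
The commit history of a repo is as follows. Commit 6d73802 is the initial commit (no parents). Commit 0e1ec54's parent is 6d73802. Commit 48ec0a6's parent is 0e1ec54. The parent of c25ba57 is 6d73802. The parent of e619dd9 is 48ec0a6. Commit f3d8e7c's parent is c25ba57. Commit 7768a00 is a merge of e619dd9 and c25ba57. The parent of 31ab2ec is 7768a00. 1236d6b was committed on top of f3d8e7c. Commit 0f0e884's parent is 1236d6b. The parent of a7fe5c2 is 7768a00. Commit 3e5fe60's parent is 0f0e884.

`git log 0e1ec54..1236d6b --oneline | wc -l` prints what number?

3

Reachable from 1236d6b: {1236d6b, 6d73802, c25ba57, f3d8e7c}.
Reachable from 0e1ec54: {0e1ec54, 6d73802}.
In 1236d6b's history but not 0e1ec54's: {1236d6b, c25ba57, f3d8e7c} — 3 commits.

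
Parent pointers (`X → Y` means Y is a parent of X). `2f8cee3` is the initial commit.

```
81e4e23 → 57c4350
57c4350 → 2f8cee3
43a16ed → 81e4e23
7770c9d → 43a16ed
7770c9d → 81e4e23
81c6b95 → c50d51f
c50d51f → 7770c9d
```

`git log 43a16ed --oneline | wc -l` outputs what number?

4

Walking parent pointers from 43a16ed: reachable set = {2f8cee3, 43a16ed, 57c4350, 81e4e23}.
That is 4 commits.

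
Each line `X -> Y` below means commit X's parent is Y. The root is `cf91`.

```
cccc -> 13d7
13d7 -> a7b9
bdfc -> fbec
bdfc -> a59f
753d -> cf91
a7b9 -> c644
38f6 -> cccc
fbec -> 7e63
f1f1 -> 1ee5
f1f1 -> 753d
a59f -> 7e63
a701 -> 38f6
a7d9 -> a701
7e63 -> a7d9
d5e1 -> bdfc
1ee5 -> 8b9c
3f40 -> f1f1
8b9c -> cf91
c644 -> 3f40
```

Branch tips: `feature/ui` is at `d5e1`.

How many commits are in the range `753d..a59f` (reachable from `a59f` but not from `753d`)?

Reachable from a59f: {13d7, 1ee5, 38f6, 3f40, 753d, 7e63, 8b9c, a59f, a701, a7b9, a7d9, c644, cccc, cf91, f1f1}.
Reachable from 753d: {753d, cf91}.
In a59f's history but not 753d's: {13d7, 1ee5, 38f6, 3f40, 7e63, 8b9c, a59f, a701, a7b9, a7d9, c644, cccc, f1f1} — 13 commits.

13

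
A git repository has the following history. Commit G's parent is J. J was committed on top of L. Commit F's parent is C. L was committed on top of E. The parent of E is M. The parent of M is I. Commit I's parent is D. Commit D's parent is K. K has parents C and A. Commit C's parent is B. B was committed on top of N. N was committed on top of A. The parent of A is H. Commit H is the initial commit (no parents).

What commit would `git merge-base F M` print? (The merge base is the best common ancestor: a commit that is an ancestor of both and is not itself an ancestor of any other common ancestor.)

Ancestors of F: {A, B, C, F, H, N}.
Ancestors of M: {A, B, C, D, H, I, K, M, N}.
Common ancestors: {A, B, C, H, N}.
Among these, C is not an ancestor of any other common ancestor — it is the merge base.

C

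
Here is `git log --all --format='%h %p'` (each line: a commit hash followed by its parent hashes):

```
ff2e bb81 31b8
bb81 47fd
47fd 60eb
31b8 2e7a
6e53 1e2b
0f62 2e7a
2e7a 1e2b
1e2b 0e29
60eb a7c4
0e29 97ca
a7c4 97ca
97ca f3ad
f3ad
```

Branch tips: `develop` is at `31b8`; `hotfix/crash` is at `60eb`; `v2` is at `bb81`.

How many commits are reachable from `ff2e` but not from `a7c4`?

8

Reachable from ff2e: {0e29, 1e2b, 2e7a, 31b8, 47fd, 60eb, 97ca, a7c4, bb81, f3ad, ff2e}.
Reachable from a7c4: {97ca, a7c4, f3ad}.
In ff2e's history but not a7c4's: {0e29, 1e2b, 2e7a, 31b8, 47fd, 60eb, bb81, ff2e} — 8 commits.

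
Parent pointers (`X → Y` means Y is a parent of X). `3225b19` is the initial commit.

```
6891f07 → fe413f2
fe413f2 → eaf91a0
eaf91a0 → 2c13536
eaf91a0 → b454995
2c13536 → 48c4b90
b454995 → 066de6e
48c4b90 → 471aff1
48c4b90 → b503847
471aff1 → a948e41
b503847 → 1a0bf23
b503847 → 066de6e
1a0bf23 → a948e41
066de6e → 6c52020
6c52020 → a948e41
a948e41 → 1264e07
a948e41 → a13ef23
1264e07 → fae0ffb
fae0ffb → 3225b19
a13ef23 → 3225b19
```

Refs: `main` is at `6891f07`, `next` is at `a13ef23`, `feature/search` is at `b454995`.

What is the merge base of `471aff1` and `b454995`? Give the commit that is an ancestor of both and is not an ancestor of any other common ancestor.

a948e41

Ancestors of 471aff1: {1264e07, 3225b19, 471aff1, a13ef23, a948e41, fae0ffb}.
Ancestors of b454995: {066de6e, 1264e07, 3225b19, 6c52020, a13ef23, a948e41, b454995, fae0ffb}.
Common ancestors: {1264e07, 3225b19, a13ef23, a948e41, fae0ffb}.
Among these, a948e41 is not an ancestor of any other common ancestor — it is the merge base.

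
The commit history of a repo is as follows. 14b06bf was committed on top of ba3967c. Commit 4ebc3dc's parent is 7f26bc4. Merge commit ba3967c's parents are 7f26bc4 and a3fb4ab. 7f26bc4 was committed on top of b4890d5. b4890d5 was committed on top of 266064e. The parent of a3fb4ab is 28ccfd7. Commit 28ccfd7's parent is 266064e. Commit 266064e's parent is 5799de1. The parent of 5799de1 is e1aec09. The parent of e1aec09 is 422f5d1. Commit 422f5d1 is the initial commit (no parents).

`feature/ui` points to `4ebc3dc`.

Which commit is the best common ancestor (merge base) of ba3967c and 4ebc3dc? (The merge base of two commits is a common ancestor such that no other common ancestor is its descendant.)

Ancestors of ba3967c: {266064e, 28ccfd7, 422f5d1, 5799de1, 7f26bc4, a3fb4ab, b4890d5, ba3967c, e1aec09}.
Ancestors of 4ebc3dc: {266064e, 422f5d1, 4ebc3dc, 5799de1, 7f26bc4, b4890d5, e1aec09}.
Common ancestors: {266064e, 422f5d1, 5799de1, 7f26bc4, b4890d5, e1aec09}.
Among these, 7f26bc4 is not an ancestor of any other common ancestor — it is the merge base.

7f26bc4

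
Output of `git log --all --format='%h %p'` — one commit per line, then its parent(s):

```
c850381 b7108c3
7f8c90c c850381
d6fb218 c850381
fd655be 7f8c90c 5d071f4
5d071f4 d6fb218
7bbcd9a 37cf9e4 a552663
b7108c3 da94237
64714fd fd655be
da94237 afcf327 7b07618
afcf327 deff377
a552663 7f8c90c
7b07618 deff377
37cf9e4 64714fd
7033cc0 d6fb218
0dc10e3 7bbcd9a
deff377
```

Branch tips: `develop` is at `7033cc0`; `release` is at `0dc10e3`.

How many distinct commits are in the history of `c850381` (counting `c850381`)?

Walking parent pointers from c850381: reachable set = {7b07618, afcf327, b7108c3, c850381, da94237, deff377}.
That is 6 commits.

6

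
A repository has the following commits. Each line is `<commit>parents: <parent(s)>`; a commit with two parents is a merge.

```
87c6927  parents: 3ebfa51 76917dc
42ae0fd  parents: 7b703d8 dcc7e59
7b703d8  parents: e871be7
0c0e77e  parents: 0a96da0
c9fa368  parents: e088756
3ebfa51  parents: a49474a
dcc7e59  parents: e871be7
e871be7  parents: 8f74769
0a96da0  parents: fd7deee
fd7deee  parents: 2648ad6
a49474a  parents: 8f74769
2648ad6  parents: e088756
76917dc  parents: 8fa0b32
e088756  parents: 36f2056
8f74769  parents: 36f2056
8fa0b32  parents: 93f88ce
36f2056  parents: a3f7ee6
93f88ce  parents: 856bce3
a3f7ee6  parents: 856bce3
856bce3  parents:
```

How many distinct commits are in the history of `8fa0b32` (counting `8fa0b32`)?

3

Walking parent pointers from 8fa0b32: reachable set = {856bce3, 8fa0b32, 93f88ce}.
That is 3 commits.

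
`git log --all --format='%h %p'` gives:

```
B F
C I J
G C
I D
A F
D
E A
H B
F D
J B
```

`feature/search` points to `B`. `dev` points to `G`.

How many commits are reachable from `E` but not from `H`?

2

Reachable from E: {A, D, E, F}.
Reachable from H: {B, D, F, H}.
In E's history but not H's: {A, E} — 2 commits.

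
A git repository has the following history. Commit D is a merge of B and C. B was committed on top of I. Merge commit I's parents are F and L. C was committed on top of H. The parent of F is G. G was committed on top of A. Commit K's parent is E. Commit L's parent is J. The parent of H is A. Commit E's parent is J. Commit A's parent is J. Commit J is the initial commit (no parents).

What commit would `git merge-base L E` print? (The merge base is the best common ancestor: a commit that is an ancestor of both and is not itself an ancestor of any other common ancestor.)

Ancestors of L: {J, L}.
Ancestors of E: {E, J}.
Common ancestors: {J}.
The only common ancestor is J, so it is the merge base.

J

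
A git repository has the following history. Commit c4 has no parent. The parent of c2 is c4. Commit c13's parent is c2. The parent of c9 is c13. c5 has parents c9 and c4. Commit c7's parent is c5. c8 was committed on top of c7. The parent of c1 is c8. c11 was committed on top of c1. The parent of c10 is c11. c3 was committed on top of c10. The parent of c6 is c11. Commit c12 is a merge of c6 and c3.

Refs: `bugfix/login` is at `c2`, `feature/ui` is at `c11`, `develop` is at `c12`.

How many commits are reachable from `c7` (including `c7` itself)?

6

Walking parent pointers from c7: reachable set = {c13, c2, c4, c5, c7, c9}.
That is 6 commits.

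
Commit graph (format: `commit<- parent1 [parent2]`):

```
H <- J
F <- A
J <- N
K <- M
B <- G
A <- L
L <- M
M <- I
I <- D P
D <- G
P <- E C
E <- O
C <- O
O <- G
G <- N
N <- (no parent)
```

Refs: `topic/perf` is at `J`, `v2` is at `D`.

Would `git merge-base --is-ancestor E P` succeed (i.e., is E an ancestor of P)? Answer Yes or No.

Yes

Ancestors of P (commits reachable by following parents): {C, E, G, N, O, P}.
E is in that set, so it is an ancestor of P.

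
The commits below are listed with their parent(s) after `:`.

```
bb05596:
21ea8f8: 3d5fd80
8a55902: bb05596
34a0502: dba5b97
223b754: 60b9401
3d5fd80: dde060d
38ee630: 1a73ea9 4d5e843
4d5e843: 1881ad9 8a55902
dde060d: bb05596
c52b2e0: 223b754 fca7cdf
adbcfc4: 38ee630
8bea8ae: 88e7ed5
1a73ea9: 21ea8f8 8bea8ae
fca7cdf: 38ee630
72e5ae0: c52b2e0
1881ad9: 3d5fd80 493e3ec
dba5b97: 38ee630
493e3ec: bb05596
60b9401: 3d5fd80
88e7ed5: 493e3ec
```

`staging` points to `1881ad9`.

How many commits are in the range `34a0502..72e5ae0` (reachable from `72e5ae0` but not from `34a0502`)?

5

Reachable from 72e5ae0: {1881ad9, 1a73ea9, 21ea8f8, 223b754, 38ee630, 3d5fd80, 493e3ec, 4d5e843, 60b9401, 72e5ae0, 88e7ed5, 8a55902, 8bea8ae, bb05596, c52b2e0, dde060d, fca7cdf}.
Reachable from 34a0502: {1881ad9, 1a73ea9, 21ea8f8, 34a0502, 38ee630, 3d5fd80, 493e3ec, 4d5e843, 88e7ed5, 8a55902, 8bea8ae, bb05596, dba5b97, dde060d}.
In 72e5ae0's history but not 34a0502's: {223b754, 60b9401, 72e5ae0, c52b2e0, fca7cdf} — 5 commits.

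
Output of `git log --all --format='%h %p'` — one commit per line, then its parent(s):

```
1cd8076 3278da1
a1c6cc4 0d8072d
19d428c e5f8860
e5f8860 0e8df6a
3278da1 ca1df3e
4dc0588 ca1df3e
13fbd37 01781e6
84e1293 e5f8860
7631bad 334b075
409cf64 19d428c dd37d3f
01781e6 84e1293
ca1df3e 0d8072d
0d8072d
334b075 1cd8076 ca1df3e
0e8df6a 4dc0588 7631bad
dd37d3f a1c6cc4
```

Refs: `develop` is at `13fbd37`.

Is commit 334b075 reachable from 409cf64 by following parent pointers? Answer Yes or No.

Ancestors of 409cf64 (commits reachable by following parents): {0d8072d, 0e8df6a, 19d428c, 1cd8076, 3278da1, 334b075, 409cf64, 4dc0588, 7631bad, a1c6cc4, ca1df3e, dd37d3f, e5f8860}.
334b075 is in that set, so it is an ancestor of 409cf64.

Yes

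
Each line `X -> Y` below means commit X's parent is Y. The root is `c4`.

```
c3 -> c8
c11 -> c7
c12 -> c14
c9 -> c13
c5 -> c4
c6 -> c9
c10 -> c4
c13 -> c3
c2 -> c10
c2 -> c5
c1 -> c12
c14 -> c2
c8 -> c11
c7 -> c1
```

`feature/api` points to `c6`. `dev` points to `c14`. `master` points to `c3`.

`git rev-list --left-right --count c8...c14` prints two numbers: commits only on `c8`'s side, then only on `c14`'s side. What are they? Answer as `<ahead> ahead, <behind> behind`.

Reachable from c8: {c1, c10, c11, c12, c14, c2, c4, c5, c7, c8}.
Reachable from c14: {c10, c14, c2, c4, c5}.
Only in c8's history (ahead): {c1, c11, c12, c7, c8} — 5.
Only in c14's history (behind): {} — 0.

5 ahead, 0 behind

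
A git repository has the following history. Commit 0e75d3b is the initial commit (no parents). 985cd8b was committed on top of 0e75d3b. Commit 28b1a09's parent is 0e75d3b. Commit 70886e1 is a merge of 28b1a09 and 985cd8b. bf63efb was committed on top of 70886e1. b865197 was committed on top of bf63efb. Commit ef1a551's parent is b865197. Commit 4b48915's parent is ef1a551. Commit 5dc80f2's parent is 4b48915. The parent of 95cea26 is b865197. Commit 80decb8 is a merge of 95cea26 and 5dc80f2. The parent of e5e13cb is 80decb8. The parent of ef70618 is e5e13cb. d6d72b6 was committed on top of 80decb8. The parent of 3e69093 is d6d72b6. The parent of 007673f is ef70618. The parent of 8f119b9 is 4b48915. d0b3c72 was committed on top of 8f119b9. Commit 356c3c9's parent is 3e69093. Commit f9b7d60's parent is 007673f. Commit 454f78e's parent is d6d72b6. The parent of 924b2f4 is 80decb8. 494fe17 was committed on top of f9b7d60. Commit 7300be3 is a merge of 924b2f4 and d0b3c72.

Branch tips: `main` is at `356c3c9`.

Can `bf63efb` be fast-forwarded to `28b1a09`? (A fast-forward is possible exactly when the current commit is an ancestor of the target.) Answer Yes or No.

A fast-forward from bf63efb to 28b1a09 is possible iff bf63efb is an ancestor of 28b1a09.
Ancestors of 28b1a09: {0e75d3b, 28b1a09}.
bf63efb is not among them, so fast-forward is not possible.

No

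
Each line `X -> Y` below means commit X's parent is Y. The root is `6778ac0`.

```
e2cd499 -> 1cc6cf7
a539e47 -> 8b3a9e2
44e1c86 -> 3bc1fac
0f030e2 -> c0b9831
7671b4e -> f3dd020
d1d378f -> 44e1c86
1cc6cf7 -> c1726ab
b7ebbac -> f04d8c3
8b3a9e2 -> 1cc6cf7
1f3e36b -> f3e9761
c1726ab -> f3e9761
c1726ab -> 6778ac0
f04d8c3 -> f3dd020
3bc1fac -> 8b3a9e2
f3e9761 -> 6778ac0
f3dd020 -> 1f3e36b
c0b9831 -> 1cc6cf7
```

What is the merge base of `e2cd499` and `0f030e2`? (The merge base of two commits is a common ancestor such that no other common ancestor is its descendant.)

1cc6cf7

Ancestors of e2cd499: {1cc6cf7, 6778ac0, c1726ab, e2cd499, f3e9761}.
Ancestors of 0f030e2: {0f030e2, 1cc6cf7, 6778ac0, c0b9831, c1726ab, f3e9761}.
Common ancestors: {1cc6cf7, 6778ac0, c1726ab, f3e9761}.
Among these, 1cc6cf7 is not an ancestor of any other common ancestor — it is the merge base.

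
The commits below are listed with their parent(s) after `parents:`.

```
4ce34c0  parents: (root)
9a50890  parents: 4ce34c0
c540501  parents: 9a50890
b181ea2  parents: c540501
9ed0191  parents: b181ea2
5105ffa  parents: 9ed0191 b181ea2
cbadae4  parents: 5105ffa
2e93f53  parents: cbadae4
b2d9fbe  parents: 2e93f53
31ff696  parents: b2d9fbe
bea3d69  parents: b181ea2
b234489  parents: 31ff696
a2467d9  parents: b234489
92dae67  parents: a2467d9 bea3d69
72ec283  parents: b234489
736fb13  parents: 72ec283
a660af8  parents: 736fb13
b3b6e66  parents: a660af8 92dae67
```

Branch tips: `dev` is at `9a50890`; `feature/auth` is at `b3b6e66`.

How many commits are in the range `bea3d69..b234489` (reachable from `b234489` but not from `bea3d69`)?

Reachable from b234489: {2e93f53, 31ff696, 4ce34c0, 5105ffa, 9a50890, 9ed0191, b181ea2, b234489, b2d9fbe, c540501, cbadae4}.
Reachable from bea3d69: {4ce34c0, 9a50890, b181ea2, bea3d69, c540501}.
In b234489's history but not bea3d69's: {2e93f53, 31ff696, 5105ffa, 9ed0191, b234489, b2d9fbe, cbadae4} — 7 commits.

7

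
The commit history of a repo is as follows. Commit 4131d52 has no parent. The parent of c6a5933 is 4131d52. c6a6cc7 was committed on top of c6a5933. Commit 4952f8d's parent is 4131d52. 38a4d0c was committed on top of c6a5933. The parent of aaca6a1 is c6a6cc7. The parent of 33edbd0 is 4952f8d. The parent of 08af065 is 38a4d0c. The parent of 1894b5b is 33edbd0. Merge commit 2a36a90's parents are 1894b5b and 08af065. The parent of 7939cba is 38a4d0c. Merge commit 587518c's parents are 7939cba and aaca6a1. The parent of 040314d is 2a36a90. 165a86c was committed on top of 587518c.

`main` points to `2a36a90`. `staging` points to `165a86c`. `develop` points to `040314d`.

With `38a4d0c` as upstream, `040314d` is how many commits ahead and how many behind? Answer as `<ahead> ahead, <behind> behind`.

6 ahead, 0 behind

Reachable from 040314d: {040314d, 08af065, 1894b5b, 2a36a90, 33edbd0, 38a4d0c, 4131d52, 4952f8d, c6a5933}.
Reachable from 38a4d0c: {38a4d0c, 4131d52, c6a5933}.
Only in 040314d's history (ahead): {040314d, 08af065, 1894b5b, 2a36a90, 33edbd0, 4952f8d} — 6.
Only in 38a4d0c's history (behind): {} — 0.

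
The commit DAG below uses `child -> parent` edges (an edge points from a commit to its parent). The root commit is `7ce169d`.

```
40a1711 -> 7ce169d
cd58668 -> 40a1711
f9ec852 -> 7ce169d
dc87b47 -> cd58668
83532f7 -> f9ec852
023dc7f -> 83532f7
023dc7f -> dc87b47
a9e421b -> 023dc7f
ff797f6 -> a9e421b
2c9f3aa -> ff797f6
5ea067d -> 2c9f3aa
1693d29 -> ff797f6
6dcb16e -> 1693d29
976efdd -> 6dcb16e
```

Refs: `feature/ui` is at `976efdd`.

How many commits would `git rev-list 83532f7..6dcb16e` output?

Reachable from 6dcb16e: {023dc7f, 1693d29, 40a1711, 6dcb16e, 7ce169d, 83532f7, a9e421b, cd58668, dc87b47, f9ec852, ff797f6}.
Reachable from 83532f7: {7ce169d, 83532f7, f9ec852}.
In 6dcb16e's history but not 83532f7's: {023dc7f, 1693d29, 40a1711, 6dcb16e, a9e421b, cd58668, dc87b47, ff797f6} — 8 commits.

8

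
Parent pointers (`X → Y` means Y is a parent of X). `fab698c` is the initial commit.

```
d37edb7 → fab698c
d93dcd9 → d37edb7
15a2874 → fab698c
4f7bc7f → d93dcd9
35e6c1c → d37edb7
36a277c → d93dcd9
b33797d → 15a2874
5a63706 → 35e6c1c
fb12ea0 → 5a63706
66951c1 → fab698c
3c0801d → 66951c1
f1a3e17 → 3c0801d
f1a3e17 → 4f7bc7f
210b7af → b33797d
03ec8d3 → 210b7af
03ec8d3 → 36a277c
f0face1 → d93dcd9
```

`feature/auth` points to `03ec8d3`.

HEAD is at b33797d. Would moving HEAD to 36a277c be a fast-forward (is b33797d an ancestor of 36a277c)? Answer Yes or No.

No

A fast-forward from b33797d to 36a277c is possible iff b33797d is an ancestor of 36a277c.
Ancestors of 36a277c: {36a277c, d37edb7, d93dcd9, fab698c}.
b33797d is not among them, so fast-forward is not possible.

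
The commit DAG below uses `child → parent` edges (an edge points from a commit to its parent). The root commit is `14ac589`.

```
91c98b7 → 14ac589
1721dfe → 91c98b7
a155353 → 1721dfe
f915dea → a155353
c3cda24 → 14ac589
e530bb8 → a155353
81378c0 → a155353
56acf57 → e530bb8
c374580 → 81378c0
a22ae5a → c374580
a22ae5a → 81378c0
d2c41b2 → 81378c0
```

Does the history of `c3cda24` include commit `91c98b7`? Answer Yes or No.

Ancestors of c3cda24: {14ac589, c3cda24}.
91c98b7 is not in that set, so it is not an ancestor of c3cda24.

No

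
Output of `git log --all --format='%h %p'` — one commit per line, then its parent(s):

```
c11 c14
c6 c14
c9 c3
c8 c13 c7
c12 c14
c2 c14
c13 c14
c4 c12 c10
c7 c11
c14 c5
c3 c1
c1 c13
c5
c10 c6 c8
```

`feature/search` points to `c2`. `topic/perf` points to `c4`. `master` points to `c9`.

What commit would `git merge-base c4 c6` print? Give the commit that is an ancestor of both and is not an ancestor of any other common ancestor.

Ancestors of c4: {c10, c11, c12, c13, c14, c4, c5, c6, c7, c8}.
Ancestors of c6: {c14, c5, c6}.
Common ancestors: {c14, c5, c6}.
Among these, c6 is not an ancestor of any other common ancestor — it is the merge base.

c6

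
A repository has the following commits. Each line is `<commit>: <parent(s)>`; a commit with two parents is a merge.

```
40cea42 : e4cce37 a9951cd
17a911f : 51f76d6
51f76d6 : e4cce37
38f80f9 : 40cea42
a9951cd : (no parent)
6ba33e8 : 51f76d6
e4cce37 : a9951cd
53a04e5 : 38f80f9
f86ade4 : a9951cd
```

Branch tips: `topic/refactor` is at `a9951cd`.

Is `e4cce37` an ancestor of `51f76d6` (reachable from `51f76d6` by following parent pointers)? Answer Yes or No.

Yes

Ancestors of 51f76d6 (commits reachable by following parents): {51f76d6, a9951cd, e4cce37}.
e4cce37 is in that set, so it is an ancestor of 51f76d6.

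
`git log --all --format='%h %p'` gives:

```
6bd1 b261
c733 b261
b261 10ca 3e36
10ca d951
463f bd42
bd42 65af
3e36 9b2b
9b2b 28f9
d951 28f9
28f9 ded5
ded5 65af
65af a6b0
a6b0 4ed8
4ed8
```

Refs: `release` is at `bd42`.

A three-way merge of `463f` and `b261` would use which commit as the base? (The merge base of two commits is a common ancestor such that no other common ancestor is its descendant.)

Ancestors of 463f: {463f, 4ed8, 65af, a6b0, bd42}.
Ancestors of b261: {10ca, 28f9, 3e36, 4ed8, 65af, 9b2b, a6b0, b261, d951, ded5}.
Common ancestors: {4ed8, 65af, a6b0}.
Among these, 65af is not an ancestor of any other common ancestor — it is the merge base.

65af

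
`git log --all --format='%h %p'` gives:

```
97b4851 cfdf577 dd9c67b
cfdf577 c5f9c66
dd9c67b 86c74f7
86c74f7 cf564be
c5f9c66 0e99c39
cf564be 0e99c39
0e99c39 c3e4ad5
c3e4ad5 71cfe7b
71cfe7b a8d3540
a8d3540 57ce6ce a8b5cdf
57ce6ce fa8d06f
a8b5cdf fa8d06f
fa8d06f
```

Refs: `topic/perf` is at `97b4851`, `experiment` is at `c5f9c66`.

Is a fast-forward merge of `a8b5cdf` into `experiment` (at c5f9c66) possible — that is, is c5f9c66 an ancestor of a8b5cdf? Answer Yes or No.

A fast-forward from c5f9c66 to a8b5cdf is possible iff c5f9c66 is an ancestor of a8b5cdf.
Ancestors of a8b5cdf: {a8b5cdf, fa8d06f}.
c5f9c66 is not among them, so fast-forward is not possible.

No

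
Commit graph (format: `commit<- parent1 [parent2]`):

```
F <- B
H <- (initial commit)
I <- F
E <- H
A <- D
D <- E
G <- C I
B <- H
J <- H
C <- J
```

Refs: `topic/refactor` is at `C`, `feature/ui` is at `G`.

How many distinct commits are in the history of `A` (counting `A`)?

4

Walking parent pointers from A: reachable set = {A, D, E, H}.
That is 4 commits.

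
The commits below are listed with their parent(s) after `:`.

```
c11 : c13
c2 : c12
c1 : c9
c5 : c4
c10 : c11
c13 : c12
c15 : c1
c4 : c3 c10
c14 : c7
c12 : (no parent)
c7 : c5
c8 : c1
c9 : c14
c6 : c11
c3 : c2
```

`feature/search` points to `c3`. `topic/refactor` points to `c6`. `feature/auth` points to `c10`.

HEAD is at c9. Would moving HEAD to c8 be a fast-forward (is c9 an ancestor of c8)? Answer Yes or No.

A fast-forward from c9 to c8 is possible iff c9 is an ancestor of c8.
Ancestors of c8: {c1, c10, c11, c12, c13, c14, c2, c3, c4, c5, c7, c8, c9}.
c9 is among them, so fast-forward is possible.

Yes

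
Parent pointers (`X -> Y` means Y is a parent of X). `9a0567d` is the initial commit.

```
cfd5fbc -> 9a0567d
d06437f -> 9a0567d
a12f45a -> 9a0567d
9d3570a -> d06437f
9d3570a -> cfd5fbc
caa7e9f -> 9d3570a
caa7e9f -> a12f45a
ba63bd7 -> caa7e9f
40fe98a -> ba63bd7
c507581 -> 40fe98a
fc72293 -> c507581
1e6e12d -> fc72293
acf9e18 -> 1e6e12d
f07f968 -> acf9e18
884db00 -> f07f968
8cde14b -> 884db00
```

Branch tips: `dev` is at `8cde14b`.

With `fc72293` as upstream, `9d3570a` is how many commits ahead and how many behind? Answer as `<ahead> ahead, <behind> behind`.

Reachable from 9d3570a: {9a0567d, 9d3570a, cfd5fbc, d06437f}.
Reachable from fc72293: {40fe98a, 9a0567d, 9d3570a, a12f45a, ba63bd7, c507581, caa7e9f, cfd5fbc, d06437f, fc72293}.
Only in 9d3570a's history (ahead): {} — 0.
Only in fc72293's history (behind): {40fe98a, a12f45a, ba63bd7, c507581, caa7e9f, fc72293} — 6.

0 ahead, 6 behind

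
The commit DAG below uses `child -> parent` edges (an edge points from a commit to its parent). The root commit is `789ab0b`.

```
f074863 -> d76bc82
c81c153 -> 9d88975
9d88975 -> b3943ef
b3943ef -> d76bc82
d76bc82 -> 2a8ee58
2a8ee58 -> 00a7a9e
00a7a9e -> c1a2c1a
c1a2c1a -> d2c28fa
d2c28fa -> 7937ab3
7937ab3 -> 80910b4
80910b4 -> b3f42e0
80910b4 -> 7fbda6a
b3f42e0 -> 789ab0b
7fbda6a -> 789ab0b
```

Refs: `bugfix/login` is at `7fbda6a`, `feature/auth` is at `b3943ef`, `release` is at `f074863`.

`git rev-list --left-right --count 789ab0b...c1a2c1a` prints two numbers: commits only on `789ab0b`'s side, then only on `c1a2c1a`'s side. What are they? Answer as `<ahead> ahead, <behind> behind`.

Reachable from 789ab0b: {789ab0b}.
Reachable from c1a2c1a: {789ab0b, 7937ab3, 7fbda6a, 80910b4, b3f42e0, c1a2c1a, d2c28fa}.
Only in 789ab0b's history (ahead): {} — 0.
Only in c1a2c1a's history (behind): {7937ab3, 7fbda6a, 80910b4, b3f42e0, c1a2c1a, d2c28fa} — 6.

0 ahead, 6 behind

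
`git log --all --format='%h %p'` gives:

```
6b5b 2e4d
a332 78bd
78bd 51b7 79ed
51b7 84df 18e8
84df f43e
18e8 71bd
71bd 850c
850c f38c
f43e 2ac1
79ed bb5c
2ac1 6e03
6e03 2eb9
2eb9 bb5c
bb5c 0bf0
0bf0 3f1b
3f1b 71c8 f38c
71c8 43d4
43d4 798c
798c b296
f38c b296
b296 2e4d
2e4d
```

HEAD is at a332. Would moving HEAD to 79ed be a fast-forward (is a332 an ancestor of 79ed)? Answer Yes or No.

No

A fast-forward from a332 to 79ed is possible iff a332 is an ancestor of 79ed.
Ancestors of 79ed: {0bf0, 2e4d, 3f1b, 43d4, 71c8, 798c, 79ed, b296, bb5c, f38c}.
a332 is not among them, so fast-forward is not possible.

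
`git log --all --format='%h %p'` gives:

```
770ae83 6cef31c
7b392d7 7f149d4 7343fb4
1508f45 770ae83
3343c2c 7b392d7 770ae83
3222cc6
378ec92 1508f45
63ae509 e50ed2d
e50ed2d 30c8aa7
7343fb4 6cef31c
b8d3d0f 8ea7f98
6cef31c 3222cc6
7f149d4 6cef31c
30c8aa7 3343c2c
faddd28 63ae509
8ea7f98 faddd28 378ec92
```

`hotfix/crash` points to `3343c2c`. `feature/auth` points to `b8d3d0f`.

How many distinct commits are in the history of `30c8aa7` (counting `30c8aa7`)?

8

Walking parent pointers from 30c8aa7: reachable set = {30c8aa7, 3222cc6, 3343c2c, 6cef31c, 7343fb4, 770ae83, 7b392d7, 7f149d4}.
That is 8 commits.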